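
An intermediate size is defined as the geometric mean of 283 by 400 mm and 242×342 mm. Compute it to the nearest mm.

262 × 370 mm

Short side: √(283 · 242) = √68486 ≈ 261.7 → 262 mm
Long side: √(400 · 342) = √136800 ≈ 369.9 → 370 mm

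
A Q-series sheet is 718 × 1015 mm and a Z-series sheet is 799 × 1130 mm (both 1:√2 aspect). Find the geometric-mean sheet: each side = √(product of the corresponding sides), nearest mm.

757 × 1071 mm

Short side: √(718 · 799) = √573682 ≈ 757.4 → 757 mm
Long side: √(1015 · 1130) = √1146950 ≈ 1071.0 → 1071 mm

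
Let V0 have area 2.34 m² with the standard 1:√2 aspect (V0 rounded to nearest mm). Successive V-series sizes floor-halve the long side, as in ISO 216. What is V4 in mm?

Let V0's short side be w mm. w · w√2 = 2.34 m² = 2,340,000 mm², so w ≈ 1286.3 mm and w√2 ≈ 1819.1 mm → V0 = 1286 × 1819 mm.
V1: ⌊1819/2⌋ × 1286 = 909 × 1286 mm
V2: ⌊1286/2⌋ × 909 = 643 × 909 mm
V3: ⌊909/2⌋ × 643 = 454 × 643 mm
V4: ⌊643/2⌋ × 454 = 321 × 454 mm

321 × 454 mm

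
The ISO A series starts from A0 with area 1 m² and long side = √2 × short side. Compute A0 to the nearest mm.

841 × 1189 mm

Let the short side be w mm. Then the long side is w√2 and w · w√2 = 10⁶ mm².
w² = 10⁶/√2, so w = 1000 / 2^(1/4) ≈ 840.9 mm; long side = 1000 · 2^(1/4) ≈ 1189.2 mm.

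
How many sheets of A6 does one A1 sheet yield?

32

A1 = 594 × 841 mm; A6 = 105 × 148 mm.
Each halving step doubles the count; 5 steps from A1 to A6.
2^5 = 32.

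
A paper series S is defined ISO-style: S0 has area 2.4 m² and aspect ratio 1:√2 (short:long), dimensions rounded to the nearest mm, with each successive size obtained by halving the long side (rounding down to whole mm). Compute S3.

Let S0's short side be w mm. w · w√2 = 2.4 m² = 2,400,000 mm², so w ≈ 1302.7 mm and w√2 ≈ 1842.3 mm → S0 = 1303 × 1842 mm.
S1: ⌊1842/2⌋ × 1303 = 921 × 1303 mm
S2: ⌊1303/2⌋ × 921 = 651 × 921 mm
S3: ⌊921/2⌋ × 651 = 460 × 651 mm

460 × 651 mm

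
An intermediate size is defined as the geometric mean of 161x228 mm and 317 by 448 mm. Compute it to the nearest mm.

226 × 320 mm

Short side: √(161 · 317) = √51037 ≈ 225.9 → 226 mm
Long side: √(228 · 448) = √102144 ≈ 319.6 → 320 mm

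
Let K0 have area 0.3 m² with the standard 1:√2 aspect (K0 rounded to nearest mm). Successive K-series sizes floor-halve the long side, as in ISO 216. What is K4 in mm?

Let K0's short side be w mm. w · w√2 = 0.3 m² = 300,000 mm², so w ≈ 460.6 mm and w√2 ≈ 651.4 mm → K0 = 461 × 651 mm.
K1: ⌊651/2⌋ × 461 = 325 × 461 mm
K2: ⌊461/2⌋ × 325 = 230 × 325 mm
K3: ⌊325/2⌋ × 230 = 162 × 230 mm
K4: ⌊230/2⌋ × 162 = 115 × 162 mm

115 × 162 mm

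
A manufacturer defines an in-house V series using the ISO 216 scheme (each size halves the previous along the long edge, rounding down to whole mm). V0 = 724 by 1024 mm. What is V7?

64 × 90 mm

V1 = 512 × 724 mm (from V0 by 1 halving).
V2: ⌊724/2⌋ × 512 = 362 × 512 mm
V3: ⌊512/2⌋ × 362 = 256 × 362 mm
V4: ⌊362/2⌋ × 256 = 181 × 256 mm
V5: ⌊256/2⌋ × 181 = 128 × 181 mm
V6: ⌊181/2⌋ × 128 = 90 × 128 mm
V7: ⌊128/2⌋ × 90 = 64 × 90 mm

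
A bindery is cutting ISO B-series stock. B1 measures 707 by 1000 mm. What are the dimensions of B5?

B2: ⌊1000/2⌋ × 707 = 500 × 707 mm
B3: ⌊707/2⌋ × 500 = 353 × 500 mm
B4: ⌊500/2⌋ × 353 = 250 × 353 mm
B5: ⌊353/2⌋ × 250 = 176 × 250 mm

176 × 250 mm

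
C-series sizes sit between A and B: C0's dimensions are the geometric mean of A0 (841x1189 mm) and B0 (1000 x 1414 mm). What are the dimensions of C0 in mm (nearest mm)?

Short: √(841 · 1000) = √841000 ≈ 917.1 mm.
Long: √(1189 · 1414) = √1681246 ≈ 1296.6 mm.

917 × 1297 mm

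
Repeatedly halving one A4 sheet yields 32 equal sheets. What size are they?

32 = 2^5, so 5 halving steps.
A4 → A5 → … → A9 after 5 steps.

A9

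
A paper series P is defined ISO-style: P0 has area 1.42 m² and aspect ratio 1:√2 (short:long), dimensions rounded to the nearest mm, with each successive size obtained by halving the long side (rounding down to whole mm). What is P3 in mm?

Let P0's short side be w mm. w · w√2 = 1.42 m² = 1,420,000 mm², so w ≈ 1002.0 mm and w√2 ≈ 1417.1 mm → P0 = 1002 × 1417 mm.
P1: ⌊1417/2⌋ × 1002 = 708 × 1002 mm
P2: ⌊1002/2⌋ × 708 = 501 × 708 mm
P3: ⌊708/2⌋ × 501 = 354 × 501 mm

354 × 501 mm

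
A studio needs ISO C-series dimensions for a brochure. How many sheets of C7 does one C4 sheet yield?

Each ISO step halves the sheet: 1 × C4 → 2 × C5 → 4 × C6 → 8 × C7
From C4 to C7 is 3 halving steps: 2^3 = 8.

8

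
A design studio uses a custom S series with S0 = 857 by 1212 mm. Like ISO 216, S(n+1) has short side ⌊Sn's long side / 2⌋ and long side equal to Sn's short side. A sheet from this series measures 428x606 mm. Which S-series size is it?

S2

S0: 857 × 1212 mm
S1: 606 × 857 mm
S2: 428 × 606 mm
S3: 303 × 428 mm
→ matches S2.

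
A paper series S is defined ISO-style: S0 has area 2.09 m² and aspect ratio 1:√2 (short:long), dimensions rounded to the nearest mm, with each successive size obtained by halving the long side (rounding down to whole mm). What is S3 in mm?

Let S0's short side be w mm. w · w√2 = 2.09 m² = 2,090,000 mm², so w ≈ 1215.7 mm and w√2 ≈ 1719.2 mm → S0 = 1216 × 1719 mm.
S1: ⌊1719/2⌋ × 1216 = 859 × 1216 mm
S2: ⌊1216/2⌋ × 859 = 608 × 859 mm
S3: ⌊859/2⌋ × 608 = 429 × 608 mm

429 × 608 mm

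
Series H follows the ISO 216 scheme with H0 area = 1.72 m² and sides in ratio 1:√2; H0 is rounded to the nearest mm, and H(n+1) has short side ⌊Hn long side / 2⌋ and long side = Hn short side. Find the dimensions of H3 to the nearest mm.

390 × 551 mm

Let H0's short side be w mm. w · w√2 = 1.72 m² = 1,720,000 mm², so w ≈ 1102.8 mm and w√2 ≈ 1559.6 mm → H0 = 1103 × 1560 mm.
H1: ⌊1560/2⌋ × 1103 = 780 × 1103 mm
H2: ⌊1103/2⌋ × 780 = 551 × 780 mm
H3: ⌊780/2⌋ × 551 = 390 × 551 mm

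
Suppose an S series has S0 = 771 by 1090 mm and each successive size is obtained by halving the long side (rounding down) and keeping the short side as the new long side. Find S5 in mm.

S1: ⌊1090/2⌋ × 771 = 545 × 771 mm
S2: ⌊771/2⌋ × 545 = 385 × 545 mm
S3: ⌊545/2⌋ × 385 = 272 × 385 mm
S4: ⌊385/2⌋ × 272 = 192 × 272 mm
S5: ⌊272/2⌋ × 192 = 136 × 192 mm

136 × 192 mm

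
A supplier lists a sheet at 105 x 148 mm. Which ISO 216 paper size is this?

Aspect ratio 148/105 ≈ 1.410 — close to the ISO √2 ≈ 1.414.
In the A-series (A0 area = 1 m²): A6 = 105 × 148 mm.

A6 (105 × 148 mm)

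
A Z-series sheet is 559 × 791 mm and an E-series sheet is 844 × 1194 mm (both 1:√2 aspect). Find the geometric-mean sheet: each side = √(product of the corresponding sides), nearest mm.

687 × 972 mm

Short side: √(559 · 844) = √471796 ≈ 686.9 → 687 mm
Long side: √(791 · 1194) = √944454 ≈ 971.8 → 972 mm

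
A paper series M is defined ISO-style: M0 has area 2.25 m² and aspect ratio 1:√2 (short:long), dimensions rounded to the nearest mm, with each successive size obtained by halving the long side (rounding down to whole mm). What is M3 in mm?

446 × 630 mm

Let M0's short side be w mm. w · w√2 = 2.25 m² = 2,250,000 mm², so w ≈ 1261.3 mm and w√2 ≈ 1783.8 mm → M0 = 1261 × 1784 mm.
M1: ⌊1784/2⌋ × 1261 = 892 × 1261 mm
M2: ⌊1261/2⌋ × 892 = 630 × 892 mm
M3: ⌊892/2⌋ × 630 = 446 × 630 mm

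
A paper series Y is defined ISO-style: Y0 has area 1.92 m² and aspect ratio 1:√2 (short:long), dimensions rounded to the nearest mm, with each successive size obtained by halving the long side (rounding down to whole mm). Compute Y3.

412 × 582 mm

Let Y0's short side be w mm. w · w√2 = 1.92 m² = 1,920,000 mm², so w ≈ 1165.2 mm and w√2 ≈ 1647.8 mm → Y0 = 1165 × 1648 mm.
Y1: ⌊1648/2⌋ × 1165 = 824 × 1165 mm
Y2: ⌊1165/2⌋ × 824 = 582 × 824 mm
Y3: ⌊824/2⌋ × 582 = 412 × 582 mm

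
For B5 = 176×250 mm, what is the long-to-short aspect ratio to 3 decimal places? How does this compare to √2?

1.420

250 / 176 = 1.420
ISO 216 targets √2 ≈ 1.414; the +0.006 deviation is from mm rounding.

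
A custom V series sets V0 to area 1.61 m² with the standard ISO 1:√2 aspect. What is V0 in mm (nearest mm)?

Let the short side be w mm. Then w · w√2 = 1.61 m² = 1,610,000 mm².
w² = 1,610,000/√2, so w ≈ 1067.0 mm; long side = w√2 ≈ 1508.9 mm.

1067 × 1509 mm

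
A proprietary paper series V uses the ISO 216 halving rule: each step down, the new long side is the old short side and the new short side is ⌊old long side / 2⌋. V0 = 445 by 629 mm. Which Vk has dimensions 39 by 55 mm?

V0: 445 × 629 mm
V1: 314 × 445 mm
V2: 222 × 314 mm
V3: 157 × 222 mm
V4: 111 × 157 mm
V5: 78 × 111 mm
V6: 55 × 78 mm
V7: 39 × 55 mm
V8: 27 × 39 mm
→ matches V7.

V7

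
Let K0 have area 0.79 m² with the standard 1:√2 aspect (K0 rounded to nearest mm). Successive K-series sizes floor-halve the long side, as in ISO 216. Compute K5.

Let K0's short side be w mm. w · w√2 = 0.79 m² = 790,000 mm², so w ≈ 747.4 mm and w√2 ≈ 1057.0 mm → K0 = 747 × 1057 mm.
K1: ⌊1057/2⌋ × 747 = 528 × 747 mm
K2: ⌊747/2⌋ × 528 = 373 × 528 mm
K3: ⌊528/2⌋ × 373 = 264 × 373 mm
K4: ⌊373/2⌋ × 264 = 186 × 264 mm
K5: ⌊264/2⌋ × 186 = 132 × 186 mm

132 × 186 mm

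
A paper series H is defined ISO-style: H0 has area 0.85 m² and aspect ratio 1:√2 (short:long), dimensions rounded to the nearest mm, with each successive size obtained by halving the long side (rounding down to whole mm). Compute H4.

193 × 274 mm

Let H0's short side be w mm. w · w√2 = 0.85 m² = 850,000 mm², so w ≈ 775.3 mm and w√2 ≈ 1096.4 mm → H0 = 775 × 1096 mm.
H1: ⌊1096/2⌋ × 775 = 548 × 775 mm
H2: ⌊775/2⌋ × 548 = 387 × 548 mm
H3: ⌊548/2⌋ × 387 = 274 × 387 mm
H4: ⌊387/2⌋ × 274 = 193 × 274 mm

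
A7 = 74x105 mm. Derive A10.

26 × 37 mm

A8: ⌊105/2⌋ × 74 = 52 × 74 mm
A9: ⌊74/2⌋ × 52 = 37 × 52 mm
A10: ⌊52/2⌋ × 37 = 26 × 37 mm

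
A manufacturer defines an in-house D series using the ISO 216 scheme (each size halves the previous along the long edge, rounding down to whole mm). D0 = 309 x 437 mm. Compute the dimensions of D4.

77 × 109 mm

D1: ⌊437/2⌋ × 309 = 218 × 309 mm
D2: ⌊309/2⌋ × 218 = 154 × 218 mm
D3: ⌊218/2⌋ × 154 = 109 × 154 mm
D4: ⌊154/2⌋ × 109 = 77 × 109 mm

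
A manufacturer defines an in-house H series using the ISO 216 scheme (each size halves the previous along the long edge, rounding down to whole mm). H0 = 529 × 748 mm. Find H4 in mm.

H1: ⌊748/2⌋ × 529 = 374 × 529 mm
H2: ⌊529/2⌋ × 374 = 264 × 374 mm
H3: ⌊374/2⌋ × 264 = 187 × 264 mm
H4: ⌊264/2⌋ × 187 = 132 × 187 mm

132 × 187 mm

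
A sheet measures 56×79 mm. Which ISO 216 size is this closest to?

C8 (57 × 81 mm)

Aspect ratio 79/56 ≈ 1.411 — close to the ISO √2 ≈ 1.414.
In the C-series (envelope sizes, between A and B): C8 = 57 × 81 mm.
Off by 3 mm total — nearest standard size.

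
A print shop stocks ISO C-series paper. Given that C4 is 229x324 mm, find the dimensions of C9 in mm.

C5: ⌊324/2⌋ × 229 = 162 × 229 mm
C6: ⌊229/2⌋ × 162 = 114 × 162 mm
C7: ⌊162/2⌋ × 114 = 81 × 114 mm
C8: ⌊114/2⌋ × 81 = 57 × 81 mm
C9: ⌊81/2⌋ × 57 = 40 × 57 mm

40 × 57 mm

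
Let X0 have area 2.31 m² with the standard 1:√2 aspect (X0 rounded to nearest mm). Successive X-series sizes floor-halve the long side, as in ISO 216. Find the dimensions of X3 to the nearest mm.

451 × 639 mm

Let X0's short side be w mm. w · w√2 = 2.31 m² = 2,310,000 mm², so w ≈ 1278.1 mm and w√2 ≈ 1807.4 mm → X0 = 1278 × 1807 mm.
X1: ⌊1807/2⌋ × 1278 = 903 × 1278 mm
X2: ⌊1278/2⌋ × 903 = 639 × 903 mm
X3: ⌊903/2⌋ × 639 = 451 × 639 mm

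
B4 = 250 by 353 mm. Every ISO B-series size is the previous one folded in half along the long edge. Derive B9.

B5: ⌊353/2⌋ × 250 = 176 × 250 mm
B6: ⌊250/2⌋ × 176 = 125 × 176 mm
B7: ⌊176/2⌋ × 125 = 88 × 125 mm
B8: ⌊125/2⌋ × 88 = 62 × 88 mm
B9: ⌊88/2⌋ × 62 = 44 × 62 mm

44 × 62 mm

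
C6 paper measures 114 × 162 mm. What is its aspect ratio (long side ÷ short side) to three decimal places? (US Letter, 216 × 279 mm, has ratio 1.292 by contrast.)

1.421

162 / 114 = 1.421
ISO 216 targets √2 ≈ 1.414; the +0.007 deviation is from mm rounding.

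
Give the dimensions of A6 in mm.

A0 = 841 × 1189 mm (A0 has area 1 m², aspect 1:√2).
A1: ⌊1189/2⌋ × 841 = 594 × 841 mm
A2: ⌊841/2⌋ × 594 = 420 × 594 mm
A3: ⌊594/2⌋ × 420 = 297 × 420 mm
A4: ⌊420/2⌋ × 297 = 210 × 297 mm
A5: ⌊297/2⌋ × 210 = 148 × 210 mm
A6: ⌊210/2⌋ × 148 = 105 × 148 mm

105 × 148 mm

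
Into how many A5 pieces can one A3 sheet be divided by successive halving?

4

Each ISO step halves the sheet: 1 × A3 → 2 × A4 → 4 × A5
From A3 to A5 is 2 halving steps: 2^2 = 4.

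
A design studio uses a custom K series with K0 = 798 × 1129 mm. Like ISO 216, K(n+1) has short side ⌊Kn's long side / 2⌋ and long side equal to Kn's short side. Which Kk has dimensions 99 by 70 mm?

K7

K0: 798 × 1129 mm
K1: 564 × 798 mm
K2: 399 × 564 mm
K3: 282 × 399 mm
K4: 199 × 282 mm
K5: 141 × 199 mm
K6: 99 × 141 mm
K7: 70 × 99 mm
K8: 49 × 70 mm
→ matches K7.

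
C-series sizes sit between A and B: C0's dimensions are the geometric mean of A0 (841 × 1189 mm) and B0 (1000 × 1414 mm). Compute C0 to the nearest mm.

Short: √(841 · 1000) = √841000 ≈ 917.1 mm.
Long: √(1189 · 1414) = √1681246 ≈ 1296.6 mm.

917 × 1297 mm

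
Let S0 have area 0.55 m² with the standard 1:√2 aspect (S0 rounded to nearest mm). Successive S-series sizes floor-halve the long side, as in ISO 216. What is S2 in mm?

Let S0's short side be w mm. w · w√2 = 0.55 m² = 550,000 mm², so w ≈ 623.6 mm and w√2 ≈ 881.9 mm → S0 = 624 × 882 mm.
S1: ⌊882/2⌋ × 624 = 441 × 624 mm
S2: ⌊624/2⌋ × 441 = 312 × 441 mm

312 × 441 mm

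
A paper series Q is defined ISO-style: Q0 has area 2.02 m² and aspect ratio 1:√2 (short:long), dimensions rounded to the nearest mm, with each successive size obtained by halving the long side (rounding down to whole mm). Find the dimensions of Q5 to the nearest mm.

Let Q0's short side be w mm. w · w√2 = 2.02 m² = 2,020,000 mm², so w ≈ 1195.1 mm and w√2 ≈ 1690.2 mm → Q0 = 1195 × 1690 mm.
Q1: ⌊1690/2⌋ × 1195 = 845 × 1195 mm
Q2: ⌊1195/2⌋ × 845 = 597 × 845 mm
Q3: ⌊845/2⌋ × 597 = 422 × 597 mm
Q4: ⌊597/2⌋ × 422 = 298 × 422 mm
Q5: ⌊422/2⌋ × 298 = 211 × 298 mm

211 × 298 mm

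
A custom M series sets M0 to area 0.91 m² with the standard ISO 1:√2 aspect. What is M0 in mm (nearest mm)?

802 × 1134 mm

Let the short side be w mm. Then w · w√2 = 0.91 m² = 910,000 mm².
w² = 910,000/√2, so w ≈ 802.2 mm; long side = w√2 ≈ 1134.4 mm.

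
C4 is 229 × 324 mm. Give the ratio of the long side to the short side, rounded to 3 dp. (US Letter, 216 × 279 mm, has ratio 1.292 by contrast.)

324 / 229 = 1.415
Matches √2 ≈ 1.414 — the ISO 216 defining ratio.

1.415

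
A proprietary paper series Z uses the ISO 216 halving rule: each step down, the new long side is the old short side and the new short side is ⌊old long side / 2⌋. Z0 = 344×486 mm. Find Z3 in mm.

121 × 172 mm

Z1: ⌊486/2⌋ × 344 = 243 × 344 mm
Z2: ⌊344/2⌋ × 243 = 172 × 243 mm
Z3: ⌊243/2⌋ × 172 = 121 × 172 mm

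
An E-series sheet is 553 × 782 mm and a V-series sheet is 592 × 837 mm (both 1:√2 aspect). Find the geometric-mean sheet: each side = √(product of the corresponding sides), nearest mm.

Short side: √(553 · 592) = √327376 ≈ 572.2 → 572 mm
Long side: √(782 · 837) = √654534 ≈ 809.0 → 809 mm

572 × 809 mm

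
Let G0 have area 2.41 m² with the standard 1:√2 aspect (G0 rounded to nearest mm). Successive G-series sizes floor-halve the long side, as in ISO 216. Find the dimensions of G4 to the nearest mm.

Let G0's short side be w mm. w · w√2 = 2.41 m² = 2,410,000 mm², so w ≈ 1305.4 mm and w√2 ≈ 1846.1 mm → G0 = 1305 × 1846 mm.
G1: ⌊1846/2⌋ × 1305 = 923 × 1305 mm
G2: ⌊1305/2⌋ × 923 = 652 × 923 mm
G3: ⌊923/2⌋ × 652 = 461 × 652 mm
G4: ⌊652/2⌋ × 461 = 326 × 461 mm

326 × 461 mm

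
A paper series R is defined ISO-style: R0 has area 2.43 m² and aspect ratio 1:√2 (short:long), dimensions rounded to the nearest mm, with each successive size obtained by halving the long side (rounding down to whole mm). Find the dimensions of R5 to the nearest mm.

Let R0's short side be w mm. w · w√2 = 2.43 m² = 2,430,000 mm², so w ≈ 1310.8 mm and w√2 ≈ 1853.8 mm → R0 = 1311 × 1854 mm.
R1: ⌊1854/2⌋ × 1311 = 927 × 1311 mm
R2: ⌊1311/2⌋ × 927 = 655 × 927 mm
R3: ⌊927/2⌋ × 655 = 463 × 655 mm
R4: ⌊655/2⌋ × 463 = 327 × 463 mm
R5: ⌊463/2⌋ × 327 = 231 × 327 mm

231 × 327 mm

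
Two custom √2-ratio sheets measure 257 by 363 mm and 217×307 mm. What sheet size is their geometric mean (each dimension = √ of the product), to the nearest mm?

Short side: √(257 · 217) = √55769 ≈ 236.2 → 236 mm
Long side: √(363 · 307) = √111441 ≈ 333.8 → 334 mm

236 × 334 mm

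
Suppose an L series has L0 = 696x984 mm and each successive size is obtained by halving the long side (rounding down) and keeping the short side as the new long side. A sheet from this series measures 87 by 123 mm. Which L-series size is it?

L0: 696 × 984 mm
L1: 492 × 696 mm
L2: 348 × 492 mm
L3: 246 × 348 mm
L4: 174 × 246 mm
L5: 123 × 174 mm
L6: 87 × 123 mm
L7: 61 × 87 mm
→ matches L6.

L6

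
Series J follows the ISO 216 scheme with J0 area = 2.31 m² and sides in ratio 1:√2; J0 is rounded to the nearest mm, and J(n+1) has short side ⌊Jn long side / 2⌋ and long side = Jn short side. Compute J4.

Let J0's short side be w mm. w · w√2 = 2.31 m² = 2,310,000 mm², so w ≈ 1278.1 mm and w√2 ≈ 1807.4 mm → J0 = 1278 × 1807 mm.
J1: ⌊1807/2⌋ × 1278 = 903 × 1278 mm
J2: ⌊1278/2⌋ × 903 = 639 × 903 mm
J3: ⌊903/2⌋ × 639 = 451 × 639 mm
J4: ⌊639/2⌋ × 451 = 319 × 451 mm

319 × 451 mm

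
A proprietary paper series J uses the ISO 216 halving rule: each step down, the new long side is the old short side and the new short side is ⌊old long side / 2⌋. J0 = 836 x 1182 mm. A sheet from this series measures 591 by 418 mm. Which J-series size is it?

J0: 836 × 1182 mm
J1: 591 × 836 mm
J2: 418 × 591 mm
J3: 295 × 418 mm
→ matches J2.

J2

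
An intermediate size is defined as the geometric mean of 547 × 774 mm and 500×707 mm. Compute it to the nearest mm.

523 × 740 mm

Short side: √(547 · 500) = √273500 ≈ 523.0 → 523 mm
Long side: √(774 · 707) = √547218 ≈ 739.7 → 740 mm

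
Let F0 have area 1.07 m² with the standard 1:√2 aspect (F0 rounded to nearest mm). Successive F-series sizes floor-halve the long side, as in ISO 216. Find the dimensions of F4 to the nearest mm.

217 × 307 mm

Let F0's short side be w mm. w · w√2 = 1.07 m² = 1,070,000 mm², so w ≈ 869.8 mm and w√2 ≈ 1230.1 mm → F0 = 870 × 1230 mm.
F1: ⌊1230/2⌋ × 870 = 615 × 870 mm
F2: ⌊870/2⌋ × 615 = 435 × 615 mm
F3: ⌊615/2⌋ × 435 = 307 × 435 mm
F4: ⌊435/2⌋ × 307 = 217 × 307 mm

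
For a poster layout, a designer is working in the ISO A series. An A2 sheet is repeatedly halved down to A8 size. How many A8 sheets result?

64

Each ISO step halves the sheet: 1 × A2 → 2 × A3 → 4 × A4 → 8 × A5 → …
From A2 to A8 is 6 halving steps: 2^6 = 64.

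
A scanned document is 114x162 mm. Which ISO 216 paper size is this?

C6 (114 × 162 mm)

Aspect ratio 162/114 ≈ 1.421 — close to the ISO √2 ≈ 1.414.
In the C-series (envelope sizes, between A and B): C6 = 114 × 162 mm.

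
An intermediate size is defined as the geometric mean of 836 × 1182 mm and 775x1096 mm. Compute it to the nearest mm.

Short side: √(836 · 775) = √647900 ≈ 804.9 → 805 mm
Long side: √(1182 · 1096) = √1295472 ≈ 1138.2 → 1138 mm

805 × 1138 mm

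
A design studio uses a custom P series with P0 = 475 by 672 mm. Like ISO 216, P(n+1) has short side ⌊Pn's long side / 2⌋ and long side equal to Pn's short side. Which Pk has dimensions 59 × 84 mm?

P0: 475 × 672 mm
P1: 336 × 475 mm
P2: 237 × 336 mm
P3: 168 × 237 mm
P4: 118 × 168 mm
P5: 84 × 118 mm
P6: 59 × 84 mm
P7: 42 × 59 mm
→ matches P6.

P6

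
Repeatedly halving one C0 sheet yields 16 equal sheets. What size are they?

16 = 2^4, so 4 halving steps.
C0 → C1 → … → C4 after 4 steps.

C4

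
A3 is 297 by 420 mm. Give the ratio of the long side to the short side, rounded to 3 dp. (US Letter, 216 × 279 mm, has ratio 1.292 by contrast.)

1.414

420 / 297 = 1.414
Matches √2 ≈ 1.414 — the ISO 216 defining ratio.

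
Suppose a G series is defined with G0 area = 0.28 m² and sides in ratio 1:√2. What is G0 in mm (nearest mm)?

445 × 629 mm

Let the short side be w mm. Then w · w√2 = 0.28 m² = 280,000 mm².
w² = 280,000/√2, so w ≈ 445.0 mm; long side = w√2 ≈ 629.3 mm.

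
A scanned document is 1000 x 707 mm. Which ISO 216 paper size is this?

Aspect ratio 1000/707 ≈ 1.414 — close to the ISO √2 ≈ 1.414.
In the B-series (B0 = 1000 × 1414 mm): B1 = 707 × 1000 mm.

B1 (707 × 1000 mm)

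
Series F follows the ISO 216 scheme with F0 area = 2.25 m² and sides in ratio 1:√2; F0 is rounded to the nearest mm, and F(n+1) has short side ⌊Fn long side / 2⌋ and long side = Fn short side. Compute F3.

Let F0's short side be w mm. w · w√2 = 2.25 m² = 2,250,000 mm², so w ≈ 1261.3 mm and w√2 ≈ 1783.8 mm → F0 = 1261 × 1784 mm.
F1: ⌊1784/2⌋ × 1261 = 892 × 1261 mm
F2: ⌊1261/2⌋ × 892 = 630 × 892 mm
F3: ⌊892/2⌋ × 630 = 446 × 630 mm

446 × 630 mm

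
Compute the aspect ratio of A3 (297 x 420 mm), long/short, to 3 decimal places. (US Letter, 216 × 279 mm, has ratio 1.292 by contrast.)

1.414

420 / 297 = 1.414
Matches √2 ≈ 1.414 — the ISO 216 defining ratio.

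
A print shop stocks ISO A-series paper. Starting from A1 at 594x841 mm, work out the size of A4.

A2: ⌊841/2⌋ × 594 = 420 × 594 mm
A3: ⌊594/2⌋ × 420 = 297 × 420 mm
A4: ⌊420/2⌋ × 297 = 210 × 297 mm

210 × 297 mm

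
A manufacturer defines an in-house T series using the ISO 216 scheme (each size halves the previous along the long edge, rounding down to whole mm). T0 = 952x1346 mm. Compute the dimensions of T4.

238 × 336 mm

T1: ⌊1346/2⌋ × 952 = 673 × 952 mm
T2: ⌊952/2⌋ × 673 = 476 × 673 mm
T3: ⌊673/2⌋ × 476 = 336 × 476 mm
T4: ⌊476/2⌋ × 336 = 238 × 336 mm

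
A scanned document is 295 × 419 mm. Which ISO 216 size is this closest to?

Aspect ratio 419/295 ≈ 1.420 — close to the ISO √2 ≈ 1.414.
In the A-series (A0 area = 1 m²): A3 = 297 × 420 mm.
Off by 3 mm total — nearest standard size.

A3 (297 × 420 mm)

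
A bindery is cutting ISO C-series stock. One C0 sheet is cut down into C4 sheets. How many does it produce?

Each ISO step halves the sheet: 1 × C0 → 2 × C1 → 4 × C2 → 8 × C3 → …
From C0 to C4 is 4 halving steps: 2^4 = 16.

16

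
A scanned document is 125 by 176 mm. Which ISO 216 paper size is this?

Aspect ratio 176/125 ≈ 1.408 — close to the ISO √2 ≈ 1.414.
In the B-series (B0 = 1000 × 1414 mm): B6 = 125 × 176 mm.

B6 (125 × 176 mm)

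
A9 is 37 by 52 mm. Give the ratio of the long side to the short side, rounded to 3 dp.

1.405

52 / 37 = 1.405
ISO 216 targets √2 ≈ 1.414; the -0.009 deviation is from mm rounding.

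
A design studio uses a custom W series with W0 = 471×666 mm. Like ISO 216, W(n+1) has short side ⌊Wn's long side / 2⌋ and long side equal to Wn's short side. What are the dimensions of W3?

W1: ⌊666/2⌋ × 471 = 333 × 471 mm
W2: ⌊471/2⌋ × 333 = 235 × 333 mm
W3: ⌊333/2⌋ × 235 = 166 × 235 mm

166 × 235 mm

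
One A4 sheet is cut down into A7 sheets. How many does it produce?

8

Each ISO step halves the sheet: 1 × A4 → 2 × A5 → 4 × A6 → 8 × A7
From A4 to A7 is 3 halving steps: 2^3 = 8.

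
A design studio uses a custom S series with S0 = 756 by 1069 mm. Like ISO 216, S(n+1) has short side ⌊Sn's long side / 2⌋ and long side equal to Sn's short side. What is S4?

S1: ⌊1069/2⌋ × 756 = 534 × 756 mm
S2: ⌊756/2⌋ × 534 = 378 × 534 mm
S3: ⌊534/2⌋ × 378 = 267 × 378 mm
S4: ⌊378/2⌋ × 267 = 189 × 267 mm

189 × 267 mm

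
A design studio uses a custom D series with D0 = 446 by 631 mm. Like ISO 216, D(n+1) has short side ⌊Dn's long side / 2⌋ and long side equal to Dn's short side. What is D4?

111 × 157 mm

D1: ⌊631/2⌋ × 446 = 315 × 446 mm
D2: ⌊446/2⌋ × 315 = 223 × 315 mm
D3: ⌊315/2⌋ × 223 = 157 × 223 mm
D4: ⌊223/2⌋ × 157 = 111 × 157 mm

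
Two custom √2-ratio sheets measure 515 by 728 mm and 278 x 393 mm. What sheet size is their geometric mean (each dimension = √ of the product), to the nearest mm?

378 × 535 mm

Short side: √(515 · 278) = √143170 ≈ 378.4 → 378 mm
Long side: √(728 · 393) = √286104 ≈ 534.9 → 535 mm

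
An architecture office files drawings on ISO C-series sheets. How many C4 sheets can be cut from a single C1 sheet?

8

Each ISO step halves the sheet: 1 × C1 → 2 × C2 → 4 × C3 → 8 × C4
From C1 to C4 is 3 halving steps: 2^3 = 8.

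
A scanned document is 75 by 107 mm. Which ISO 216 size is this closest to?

Aspect ratio 107/75 ≈ 1.427 — close to the ISO √2 ≈ 1.414.
In the A-series (A0 area = 1 m²): A7 = 74 × 105 mm.
Off by 3 mm total — nearest standard size.

A7 (74 × 105 mm)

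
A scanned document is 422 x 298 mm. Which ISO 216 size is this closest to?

Aspect ratio 422/298 ≈ 1.416 — close to the ISO √2 ≈ 1.414.
In the A-series (A0 area = 1 m²): A3 = 297 × 420 mm.
Off by 3 mm total — nearest standard size.

A3 (297 × 420 mm)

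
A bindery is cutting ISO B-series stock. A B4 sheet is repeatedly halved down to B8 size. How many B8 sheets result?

Each ISO step halves the sheet: 1 × B4 → 2 × B5 → 4 × B6 → 8 × B7 → …
From B4 to B8 is 4 halving steps: 2^4 = 16.

16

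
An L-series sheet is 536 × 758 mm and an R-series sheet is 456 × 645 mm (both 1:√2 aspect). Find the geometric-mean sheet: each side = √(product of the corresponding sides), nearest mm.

Short side: √(536 · 456) = √244416 ≈ 494.4 → 494 mm
Long side: √(758 · 645) = √488910 ≈ 699.2 → 699 mm

494 × 699 mm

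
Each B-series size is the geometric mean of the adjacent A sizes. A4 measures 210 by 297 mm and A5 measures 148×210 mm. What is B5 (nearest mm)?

176 × 250 mm

Short side: √(210 · 148) = √31080 ≈ 176.3 → 176 mm
Long side: √(297 · 210) = √62370 ≈ 249.7 → 250 mm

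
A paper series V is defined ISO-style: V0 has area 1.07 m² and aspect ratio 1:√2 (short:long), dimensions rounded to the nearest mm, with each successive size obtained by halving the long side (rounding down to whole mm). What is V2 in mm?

435 × 615 mm

Let V0's short side be w mm. w · w√2 = 1.07 m² = 1,070,000 mm², so w ≈ 869.8 mm and w√2 ≈ 1230.1 mm → V0 = 870 × 1230 mm.
V1: ⌊1230/2⌋ × 870 = 615 × 870 mm
V2: ⌊870/2⌋ × 615 = 435 × 615 mm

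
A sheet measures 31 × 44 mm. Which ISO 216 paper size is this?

Aspect ratio 44/31 ≈ 1.419 — close to the ISO √2 ≈ 1.414.
In the B-series (B0 = 1000 × 1414 mm): B10 = 31 × 44 mm.

B10 (31 × 44 mm)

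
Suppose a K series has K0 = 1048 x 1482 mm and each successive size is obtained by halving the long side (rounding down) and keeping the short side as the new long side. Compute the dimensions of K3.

370 × 524 mm

K1: ⌊1482/2⌋ × 1048 = 741 × 1048 mm
K2: ⌊1048/2⌋ × 741 = 524 × 741 mm
K3: ⌊741/2⌋ × 524 = 370 × 524 mm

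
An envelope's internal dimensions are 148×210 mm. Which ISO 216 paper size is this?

A5 (148 × 210 mm)

Aspect ratio 210/148 ≈ 1.419 — close to the ISO √2 ≈ 1.414.
In the A-series (A0 area = 1 m²): A5 = 148 × 210 mm.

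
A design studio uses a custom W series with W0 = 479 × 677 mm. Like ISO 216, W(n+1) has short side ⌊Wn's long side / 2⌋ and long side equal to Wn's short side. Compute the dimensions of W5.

84 × 119 mm

W1: ⌊677/2⌋ × 479 = 338 × 479 mm
W2: ⌊479/2⌋ × 338 = 239 × 338 mm
W3: ⌊338/2⌋ × 239 = 169 × 239 mm
W4: ⌊239/2⌋ × 169 = 119 × 169 mm
W5: ⌊169/2⌋ × 119 = 84 × 119 mm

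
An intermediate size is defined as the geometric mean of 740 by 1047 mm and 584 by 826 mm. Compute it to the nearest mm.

Short side: √(740 · 584) = √432160 ≈ 657.4 → 657 mm
Long side: √(1047 · 826) = √864822 ≈ 930.0 → 930 mm

657 × 930 mm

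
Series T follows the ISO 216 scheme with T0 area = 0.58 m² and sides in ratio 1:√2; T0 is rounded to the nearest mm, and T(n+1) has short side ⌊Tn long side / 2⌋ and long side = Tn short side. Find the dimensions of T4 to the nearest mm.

160 × 226 mm

Let T0's short side be w mm. w · w√2 = 0.58 m² = 580,000 mm², so w ≈ 640.4 mm and w√2 ≈ 905.7 mm → T0 = 640 × 906 mm.
T1: ⌊906/2⌋ × 640 = 453 × 640 mm
T2: ⌊640/2⌋ × 453 = 320 × 453 mm
T3: ⌊453/2⌋ × 320 = 226 × 320 mm
T4: ⌊320/2⌋ × 226 = 160 × 226 mm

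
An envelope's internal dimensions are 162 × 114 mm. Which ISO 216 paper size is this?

C6 (114 × 162 mm)

Aspect ratio 162/114 ≈ 1.421 — close to the ISO √2 ≈ 1.414.
In the C-series (envelope sizes, between A and B): C6 = 114 × 162 mm.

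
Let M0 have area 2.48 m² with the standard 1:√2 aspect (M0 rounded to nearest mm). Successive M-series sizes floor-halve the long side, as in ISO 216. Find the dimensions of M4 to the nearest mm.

Let M0's short side be w mm. w · w√2 = 2.48 m² = 2,480,000 mm², so w ≈ 1324.2 mm and w√2 ≈ 1872.8 mm → M0 = 1324 × 1873 mm.
M1: ⌊1873/2⌋ × 1324 = 936 × 1324 mm
M2: ⌊1324/2⌋ × 936 = 662 × 936 mm
M3: ⌊936/2⌋ × 662 = 468 × 662 mm
M4: ⌊662/2⌋ × 468 = 331 × 468 mm

331 × 468 mm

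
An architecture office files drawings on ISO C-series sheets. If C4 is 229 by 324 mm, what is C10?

C5: ⌊324/2⌋ × 229 = 162 × 229 mm
C6: ⌊229/2⌋ × 162 = 114 × 162 mm
C7: ⌊162/2⌋ × 114 = 81 × 114 mm
C8: ⌊114/2⌋ × 81 = 57 × 81 mm
C9: ⌊81/2⌋ × 57 = 40 × 57 mm
C10: ⌊57/2⌋ × 40 = 28 × 40 mm

28 × 40 mm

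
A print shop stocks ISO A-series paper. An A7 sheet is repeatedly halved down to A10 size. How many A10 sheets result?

Each ISO step halves the sheet: 1 × A7 → 2 × A8 → 4 × A9 → 8 × A10
From A7 to A10 is 3 halving steps: 2^3 = 8.

8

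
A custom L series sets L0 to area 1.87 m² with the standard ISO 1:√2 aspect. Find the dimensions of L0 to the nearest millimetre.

1150 × 1626 mm

Let the short side be w mm. Then w · w√2 = 1.87 m² = 1,870,000 mm².
w² = 1,870,000/√2, so w ≈ 1149.9 mm; long side = w√2 ≈ 1626.2 mm.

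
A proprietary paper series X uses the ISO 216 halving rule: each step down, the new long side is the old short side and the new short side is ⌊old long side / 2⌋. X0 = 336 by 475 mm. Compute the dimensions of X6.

42 × 59 mm

X1 = 237 × 336 mm (from X0 by 1 halving).
X2: ⌊336/2⌋ × 237 = 168 × 237 mm
X3: ⌊237/2⌋ × 168 = 118 × 168 mm
X4: ⌊168/2⌋ × 118 = 84 × 118 mm
X5: ⌊118/2⌋ × 84 = 59 × 84 mm
X6: ⌊84/2⌋ × 59 = 42 × 59 mm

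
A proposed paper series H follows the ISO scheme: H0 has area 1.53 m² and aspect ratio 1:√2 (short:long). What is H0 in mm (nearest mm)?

1040 × 1471 mm

Let the short side be w mm. Then w · w√2 = 1.53 m² = 1,530,000 mm².
w² = 1,530,000/√2, so w ≈ 1040.1 mm; long side = w√2 ≈ 1471.0 mm.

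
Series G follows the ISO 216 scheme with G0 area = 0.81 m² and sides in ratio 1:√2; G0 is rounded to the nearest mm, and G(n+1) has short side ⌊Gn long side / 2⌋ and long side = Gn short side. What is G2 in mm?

Let G0's short side be w mm. w · w√2 = 0.81 m² = 810,000 mm², so w ≈ 756.8 mm and w√2 ≈ 1070.3 mm → G0 = 757 × 1070 mm.
G1: ⌊1070/2⌋ × 757 = 535 × 757 mm
G2: ⌊757/2⌋ × 535 = 378 × 535 mm

378 × 535 mm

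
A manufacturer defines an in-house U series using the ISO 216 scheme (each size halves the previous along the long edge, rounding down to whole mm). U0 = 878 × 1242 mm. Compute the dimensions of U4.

U1: ⌊1242/2⌋ × 878 = 621 × 878 mm
U2: ⌊878/2⌋ × 621 = 439 × 621 mm
U3: ⌊621/2⌋ × 439 = 310 × 439 mm
U4: ⌊439/2⌋ × 310 = 219 × 310 mm

219 × 310 mm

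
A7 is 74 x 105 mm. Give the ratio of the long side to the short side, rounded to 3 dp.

1.419

105 / 74 = 1.419
ISO 216 targets √2 ≈ 1.414; the +0.005 deviation is from mm rounding.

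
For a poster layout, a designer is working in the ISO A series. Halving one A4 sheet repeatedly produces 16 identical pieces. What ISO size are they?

16 = 2^4, so 4 halving steps.
A4 → A5 → … → A8 after 4 steps.

A8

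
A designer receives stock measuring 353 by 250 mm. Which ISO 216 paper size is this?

B4 (250 × 353 mm)

Aspect ratio 353/250 ≈ 1.412 — close to the ISO √2 ≈ 1.414.
In the B-series (B0 = 1000 × 1414 mm): B4 = 250 × 353 mm.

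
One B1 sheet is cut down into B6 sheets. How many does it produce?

B1 = 707 × 1000 mm; B6 = 125 × 176 mm.
Each halving step doubles the count; 5 steps from B1 to B6.
2^5 = 32.

32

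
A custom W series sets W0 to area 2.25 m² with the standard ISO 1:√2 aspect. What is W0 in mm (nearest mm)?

Let the short side be w mm. Then w · w√2 = 2.25 m² = 2,250,000 mm².
w² = 2,250,000/√2, so w ≈ 1261.3 mm; long side = w√2 ≈ 1783.8 mm.

1261 × 1784 mm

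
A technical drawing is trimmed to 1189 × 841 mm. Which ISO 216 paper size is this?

A0 (841 × 1189 mm)

Aspect ratio 1189/841 ≈ 1.414 — close to the ISO √2 ≈ 1.414.
In the A-series (A0 area = 1 m²): A0 = 841 × 1189 mm.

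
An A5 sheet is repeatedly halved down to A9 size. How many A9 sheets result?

16

Each ISO step halves the sheet: 1 × A5 → 2 × A6 → 4 × A7 → 8 × A8 → …
From A5 to A9 is 4 halving steps: 2^4 = 16.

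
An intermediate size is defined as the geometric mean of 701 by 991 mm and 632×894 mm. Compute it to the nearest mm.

666 × 941 mm

Short side: √(701 · 632) = √443032 ≈ 665.6 → 666 mm
Long side: √(991 · 894) = √885954 ≈ 941.3 → 941 mm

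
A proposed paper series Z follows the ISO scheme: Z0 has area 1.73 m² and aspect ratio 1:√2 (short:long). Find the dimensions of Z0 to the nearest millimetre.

Let the short side be w mm. Then w · w√2 = 1.73 m² = 1,730,000 mm².
w² = 1,730,000/√2, so w ≈ 1106.0 mm; long side = w√2 ≈ 1564.2 mm.

1106 × 1564 mm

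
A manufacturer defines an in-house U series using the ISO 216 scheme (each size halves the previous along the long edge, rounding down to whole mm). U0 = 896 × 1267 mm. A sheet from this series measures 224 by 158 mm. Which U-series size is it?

U0: 896 × 1267 mm
U1: 633 × 896 mm
U2: 448 × 633 mm
U3: 316 × 448 mm
U4: 224 × 316 mm
U5: 158 × 224 mm
U6: 112 × 158 mm
→ matches U5.

U5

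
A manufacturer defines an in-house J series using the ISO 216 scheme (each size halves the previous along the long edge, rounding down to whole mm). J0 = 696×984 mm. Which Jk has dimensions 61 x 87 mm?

J0: 696 × 984 mm
J1: 492 × 696 mm
J2: 348 × 492 mm
J3: 246 × 348 mm
J4: 174 × 246 mm
J5: 123 × 174 mm
J6: 87 × 123 mm
J7: 61 × 87 mm
J8: 43 × 61 mm
→ matches J7.

J7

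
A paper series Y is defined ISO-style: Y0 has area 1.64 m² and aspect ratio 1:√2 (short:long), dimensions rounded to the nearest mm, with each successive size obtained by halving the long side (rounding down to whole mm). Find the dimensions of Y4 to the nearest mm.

Let Y0's short side be w mm. w · w√2 = 1.64 m² = 1,640,000 mm², so w ≈ 1076.9 mm and w√2 ≈ 1522.9 mm → Y0 = 1077 × 1523 mm.
Y1: ⌊1523/2⌋ × 1077 = 761 × 1077 mm
Y2: ⌊1077/2⌋ × 761 = 538 × 761 mm
Y3: ⌊761/2⌋ × 538 = 380 × 538 mm
Y4: ⌊538/2⌋ × 380 = 269 × 380 mm

269 × 380 mm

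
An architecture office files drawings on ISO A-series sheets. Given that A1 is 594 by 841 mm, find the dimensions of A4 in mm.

A2: ⌊841/2⌋ × 594 = 420 × 594 mm
A3: ⌊594/2⌋ × 420 = 297 × 420 mm
A4: ⌊420/2⌋ × 297 = 210 × 297 mm

210 × 297 mm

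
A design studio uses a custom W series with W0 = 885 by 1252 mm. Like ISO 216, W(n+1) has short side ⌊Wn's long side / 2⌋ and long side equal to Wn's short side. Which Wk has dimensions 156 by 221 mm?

W5

W0: 885 × 1252 mm
W1: 626 × 885 mm
W2: 442 × 626 mm
W3: 313 × 442 mm
W4: 221 × 313 mm
W5: 156 × 221 mm
W6: 110 × 156 mm
→ matches W5.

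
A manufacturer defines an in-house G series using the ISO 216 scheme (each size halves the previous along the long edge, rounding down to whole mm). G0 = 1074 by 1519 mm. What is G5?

G1: ⌊1519/2⌋ × 1074 = 759 × 1074 mm
G2: ⌊1074/2⌋ × 759 = 537 × 759 mm
G3: ⌊759/2⌋ × 537 = 379 × 537 mm
G4: ⌊537/2⌋ × 379 = 268 × 379 mm
G5: ⌊379/2⌋ × 268 = 189 × 268 mm

189 × 268 mm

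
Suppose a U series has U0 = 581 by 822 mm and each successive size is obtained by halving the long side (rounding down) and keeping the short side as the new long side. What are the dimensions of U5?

U1: ⌊822/2⌋ × 581 = 411 × 581 mm
U2: ⌊581/2⌋ × 411 = 290 × 411 mm
U3: ⌊411/2⌋ × 290 = 205 × 290 mm
U4: ⌊290/2⌋ × 205 = 145 × 205 mm
U5: ⌊205/2⌋ × 145 = 102 × 145 mm

102 × 145 mm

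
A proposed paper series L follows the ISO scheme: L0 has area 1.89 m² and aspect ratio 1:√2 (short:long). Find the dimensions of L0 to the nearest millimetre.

Let the short side be w mm. Then w · w√2 = 1.89 m² = 1,890,000 mm².
w² = 1,890,000/√2, so w ≈ 1156.0 mm; long side = w√2 ≈ 1634.9 mm.

1156 × 1635 mm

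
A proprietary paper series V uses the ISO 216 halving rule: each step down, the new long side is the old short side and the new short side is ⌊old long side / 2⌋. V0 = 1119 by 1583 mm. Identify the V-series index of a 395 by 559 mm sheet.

V3

V0: 1119 × 1583 mm
V1: 791 × 1119 mm
V2: 559 × 791 mm
V3: 395 × 559 mm
V4: 279 × 395 mm
→ matches V3.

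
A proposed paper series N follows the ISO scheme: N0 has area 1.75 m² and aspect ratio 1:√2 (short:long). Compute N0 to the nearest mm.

1112 × 1573 mm

Let the short side be w mm. Then w · w√2 = 1.75 m² = 1,750,000 mm².
w² = 1,750,000/√2, so w ≈ 1112.4 mm; long side = w√2 ≈ 1573.2 mm.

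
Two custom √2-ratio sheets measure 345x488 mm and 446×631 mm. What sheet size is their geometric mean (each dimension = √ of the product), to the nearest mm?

392 × 555 mm

Short side: √(345 · 446) = √153870 ≈ 392.3 → 392 mm
Long side: √(488 · 631) = √307928 ≈ 554.9 → 555 mm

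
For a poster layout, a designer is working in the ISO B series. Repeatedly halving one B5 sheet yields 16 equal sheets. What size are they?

16 = 2^4, so 4 halving steps.
B5 → B6 → … → B9 after 4 steps.

B9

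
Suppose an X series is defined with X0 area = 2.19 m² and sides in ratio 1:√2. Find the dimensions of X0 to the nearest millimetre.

1244 × 1760 mm

Let the short side be w mm. Then w · w√2 = 2.19 m² = 2,190,000 mm².
w² = 2,190,000/√2, so w ≈ 1244.4 mm; long side = w√2 ≈ 1759.9 mm.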